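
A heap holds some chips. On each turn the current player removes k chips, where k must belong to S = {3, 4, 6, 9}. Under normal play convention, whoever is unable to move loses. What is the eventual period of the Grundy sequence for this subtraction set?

12

G(0) = 0
G(1) = mex{} = 0
G(2) = mex{} = 0
G(3) = mex{0} = 1
G(4) = mex{0,0} = 1
G(5) = mex{0,0} = 1
G(6) = mex{1,0,0} = 2
G(7) = mex{1,1,0} = 2
G(8) = mex{1,1,0} = 2
G(9) = mex{2,1,1,0} = 3
G(10) = mex{2,2,1,0} = 3
G(11) = mex{2,2,1,0} = 3
G(12) = mex{3,2,2,1} = 0
G(13) = mex{3,3,2,1} = 0
G(14) = mex{3,3,2,1} = 0
G(15) = mex{0,3,3,2} = 1
G(16) = mex{0,0,3,2} = 1
G(17) = mex{0,0,3,2} = 1
G(18) = mex{1,0,0,3} = 2
G(19) = mex{1,1,0,3} = 2
G(20) = mex{1,1,0,3} = 2
G(21) = mex{2,1,1,0} = 3
G(22) = mex{2,2,1,0} = 3
G(23) = mex{2,2,1,0} = 3
G(24) = mex{3,2,2,1} = 0
G(25) = mex{3,3,2,1} = 0
G(n+12) = G(n) holds for n = 0,…,8 (a full window of length max(S) = 9), so the sequence is purely periodic with period 12.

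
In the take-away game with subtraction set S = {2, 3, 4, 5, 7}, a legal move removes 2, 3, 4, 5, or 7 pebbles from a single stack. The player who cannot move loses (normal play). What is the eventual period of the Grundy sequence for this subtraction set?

n :  0  1  2  3  4  5  6  7  8  9 10 11 12 13 14 15 16 17 18 19
G :  0  0  1  1  2  2  3  3  4  0  0  1  1  2  2  3  3  4  0  0
G(n+9) = G(n) holds for n = 0,…,6 (a full window of length max(S) = 7), so the sequence is purely periodic with period 9.

9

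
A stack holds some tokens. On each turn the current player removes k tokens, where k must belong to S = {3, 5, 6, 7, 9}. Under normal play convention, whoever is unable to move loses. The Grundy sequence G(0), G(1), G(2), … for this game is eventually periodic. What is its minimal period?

12

G(0) = 0
G(1) = mex{} = 0
G(2) = mex{} = 0
G(3) = mex{0} = 1
G(4) = mex{0} = 1
G(5) = mex{0,0} = 1
G(6) = mex{1,0,0} = 2
G(7) = mex{1,0,0,0} = 2
G(8) = mex{1,1,0,0} = 2
G(9) = mex{2,1,1,0,0} = 3
G(10) = mex{2,1,1,1,0} = 3
G(11) = mex{2,2,1,1,0} = 3
G(12) = mex{3,2,2,1,1} = 0
G(13) = mex{3,2,2,2,1} = 0
G(14) = mex{3,3,2,2,1} = 0
G(15) = mex{0,3,3,2,2} = 1
G(16) = mex{0,3,3,3,2} = 1
G(17) = mex{0,0,3,3,2} = 1
G(18) = mex{1,0,0,3,3} = 2
G(19) = mex{1,0,0,0,3} = 2
G(20) = mex{1,1,0,0,3} = 2
G(21) = mex{2,1,1,0,0} = 3
G(22) = mex{2,1,1,1,0} = 3
G(23) = mex{2,2,1,1,0} = 3
G(24) = mex{3,2,2,1,1} = 0
G(25) = mex{3,2,2,2,1} = 0
G(n+12) = G(n) holds for n = 0,…,8 (a full window of length max(S) = 9), so the sequence is purely periodic with period 12.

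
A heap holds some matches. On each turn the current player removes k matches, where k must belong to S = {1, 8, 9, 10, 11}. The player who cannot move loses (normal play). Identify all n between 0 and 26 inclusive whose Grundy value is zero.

0, 2, 4, 6, 18, 20, 22, 24

n :  0  1  2  3  4  5  6  7  8  9 10 11 12 13 14 15 16 17 18 19 20 21 22 23 24 25 26
G :  0  1  0  1  0  1  0  1  2  3  2  3  2  3  2  3  4  5  0  1  0  1  0  1  0  1  2
P-positions are exactly the n with G(n) = 0.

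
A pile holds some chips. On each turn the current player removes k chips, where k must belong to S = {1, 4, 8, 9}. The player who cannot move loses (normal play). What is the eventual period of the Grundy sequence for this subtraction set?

n :  0  1  2  3  4  5  6  7  8  9 10 11 12 13 14 15 16 17 18 19 20 21 22 23 24 25 26 27 28 29 30 31 32 33 34 35
G :  0  1  0  1  2  0  1  0  1  2  3  2  0  1  2  3  2  0  1  0  1  2  0  1  0  1  2  3  2  0  1  2  3  2  0  1
G(n+17) = G(n) holds for n = 0,…,8 (a full window of length max(S) = 9), so the sequence is purely periodic with period 17.

17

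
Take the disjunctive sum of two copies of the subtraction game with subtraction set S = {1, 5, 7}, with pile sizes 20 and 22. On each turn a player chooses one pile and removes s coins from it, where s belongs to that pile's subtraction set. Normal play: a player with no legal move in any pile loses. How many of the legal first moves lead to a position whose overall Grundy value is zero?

All piles use S = {1, 5, 7}:
n :  0  1  2  3  4  5  6  7  8  9 10 11 12 13 14 15 16 17 18 19 20 21 22
G :  0  1  0  1  0  1  0  1  0  1  0  1  0  1  0  1  0  1  0  1  0  1  0
Pile A: G(20) = 0.
Pile B: G(22) = 0.
Combined Grundy value = 0 ⊕ 0 = 0.
A winning move leaves total XOR = 0, i.e. changes one component's Grundy value g to g ⊕ X where X is the current total.
Pile A: target g' = 0⊕0 = 0, but every legal move changes the Grundy value (mex property), so 0 moves.
Pile B: target g' = 0⊕0 = 0, but every legal move changes the Grundy value (mex property), so 0 moves.

0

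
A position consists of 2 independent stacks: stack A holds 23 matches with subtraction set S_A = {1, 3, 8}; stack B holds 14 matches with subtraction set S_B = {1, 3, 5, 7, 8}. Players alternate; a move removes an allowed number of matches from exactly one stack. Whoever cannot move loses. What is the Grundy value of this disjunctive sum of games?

3

Stack A, S = {1, 3, 8}:
G(0) = 0
G(1) = mex{0} = 1
G(2) = mex{1} = 0
G(3) = mex{0,0} = 1
G(4) = mex{1,1} = 0
G(5) = mex{0,0} = 1
G(6) = mex{1,1} = 0
G(7) = mex{0,0} = 1
G(8) = mex{1,1,0} = 2
G(9) = mex{2,0,1} = 3
G(10) = mex{3,1,0} = 2
G(11) = mex{2,2,1} = 0
G(12) = mex{0,3,0} = 1
G(13) = mex{1,2,1} = 0
G(14) = mex{0,0,0} = 1
G(15) = mex{1,1,1} = 0
G(16) = mex{0,0,2} = 1
G(17) = mex{1,1,3} = 0
G(18) = mex{0,0,2} = 1
G(19) = mex{1,1,0} = 2
G(20) = mex{2,0,1} = 3
G(21) = mex{3,1,0} = 2
G(22) = mex{2,2,1} = 0
G(23) = mex{0,3,0} = 1
G_A(23) = 1.
Stack B, S = {1, 3, 5, 7, 8}:
G(0) = 0
G(1) = mex{0} = 1
G(2) = mex{1} = 0
G(3) = mex{0,0} = 1
G(4) = mex{1,1} = 0
G(5) = mex{0,0,0} = 1
G(6) = mex{1,1,1} = 0
G(7) = mex{0,0,0,0} = 1
G(8) = mex{1,1,1,1,0} = 2
G(9) = mex{2,0,0,0,1} = 3
G(10) = mex{3,1,1,1,0} = 2
G(11) = mex{2,2,0,0,1} = 3
G(12) = mex{3,3,1,1,0} = 2
G(13) = mex{2,2,2,0,1} = 3
G(14) = mex{3,3,3,1,0} = 2
G_B(14) = 2.
Combined Grundy value = 1 ⊕ 2 = 3.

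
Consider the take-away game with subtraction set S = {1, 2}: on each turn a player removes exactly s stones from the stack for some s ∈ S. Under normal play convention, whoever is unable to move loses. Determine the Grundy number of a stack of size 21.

n :  0  1  2  3  4  5  6  7  8  9 10 11 12 13 14 15 16 17 18 19 20 21
G :  0  1  2  0  1  2  0  1  2  0  1  2  0  1  2  0  1  2  0  1  2  0

0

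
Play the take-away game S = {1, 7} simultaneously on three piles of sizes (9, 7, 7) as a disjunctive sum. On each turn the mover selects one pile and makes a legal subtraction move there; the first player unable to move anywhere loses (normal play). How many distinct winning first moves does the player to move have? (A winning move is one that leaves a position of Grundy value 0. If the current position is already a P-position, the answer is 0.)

6

All piles use S = {1, 7}:
n : 0 1 2 3 4 5 6 7 8 9
G : 0 1 0 1 0 1 0 1 0 1
Pile A: G(9) = 1.
Pile B: G(7) = 1.
Pile C: G(7) = 1.
Combined Grundy value = 1 ⊕ 1 ⊕ 1 = 1.
A winning move leaves total XOR = 0, i.e. changes one component's Grundy value g to g ⊕ X where X is the current total.
Pile A: need g' = 1⊕1 = 0. Options: 9−1→G=0, 9−7→G=0. Hits: 2.
Pile B: need g' = 1⊕1 = 0. Options: 7−1→G=0, 7−7→G=0. Hits: 2.
Pile C: need g' = 1⊕1 = 0. Options: 7−1→G=0, 7−7→G=0. Hits: 2.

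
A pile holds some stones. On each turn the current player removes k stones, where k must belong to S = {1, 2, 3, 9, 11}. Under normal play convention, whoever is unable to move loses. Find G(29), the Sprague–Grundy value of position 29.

1

G(0) = 0
G(1) = mex{0} = 1
G(2) = mex{1,0} = 2
G(3) = mex{2,1,0} = 3
G(4) = mex{3,2,1} = 0
G(5) = mex{0,3,2} = 1
G(6) = mex{1,0,3} = 2
G(7) = mex{2,1,0} = 3
G(8) = mex{3,2,1} = 0
G(9) = mex{0,3,2,0} = 1
G(10) = mex{1,0,3,1} = 2
G(11) = mex{2,1,0,2,0} = 3
G(12) = mex{3,2,1,3,1} = 0
G(13) = mex{0,3,2,0,2} = 1
G(14) = mex{1,0,3,1,3} = 2
G(15) = mex{2,1,0,2,0} = 3
G(16) = mex{3,2,1,3,1} = 0
G(17) = mex{0,3,2,0,2} = 1
G(18) = mex{1,0,3,1,3} = 2
G(19) = mex{2,1,0,2,0} = 3
G(20) = mex{3,2,1,3,1} = 0
G(21) = mex{0,3,2,0,2} = 1
G(22) = mex{1,0,3,1,3} = 2
G(23) = mex{2,1,0,2,0} = 3
G(24) = mex{3,2,1,3,1} = 0
G(25) = mex{0,3,2,0,2} = 1
G(26) = mex{1,0,3,1,3} = 2
G(27) = mex{2,1,0,2,0} = 3
G(28) = mex{3,2,1,3,1} = 0
G(29) = mex{0,3,2,0,2} = 1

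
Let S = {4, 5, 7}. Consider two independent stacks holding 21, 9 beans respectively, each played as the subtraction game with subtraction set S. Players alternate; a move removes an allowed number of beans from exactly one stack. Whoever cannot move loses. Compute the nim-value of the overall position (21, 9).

0

All stacks use S = {4, 5, 7}:
G(0) = 0
G(1) = mex{} = 0
G(2) = mex{} = 0
G(3) = mex{} = 0
G(4) = mex{0} = 1
G(5) = mex{0,0} = 1
G(6) = mex{0,0} = 1
G(7) = mex{0,0,0} = 1
G(8) = mex{1,0,0} = 2
G(9) = mex{1,1,0} = 2
G(10) = mex{1,1,0} = 2
G(11) = mex{1,1,1} = 0
G(12) = mex{2,1,1} = 0
G(13) = mex{2,2,1} = 0
G(14) = mex{2,2,1} = 0
G(15) = mex{0,2,2} = 1
G(16) = mex{0,0,2} = 1
G(17) = mex{0,0,2} = 1
G(18) = mex{0,0,0} = 1
G(19) = mex{1,0,0} = 2
G(20) = mex{1,1,0} = 2
G(21) = mex{1,1,0} = 2
Stack A: G(21) = 2.
Stack B: G(9) = 2.
Combined Grundy value = 2 ⊕ 2 = 0.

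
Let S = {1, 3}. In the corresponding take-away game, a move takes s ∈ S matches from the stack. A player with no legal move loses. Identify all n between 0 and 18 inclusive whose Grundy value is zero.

0, 2, 4, 6, 8, 10, 12, 14, 16, 18

G(0) = 0
G(1) = mex{0} = 1
G(2) = mex{1} = 0
G(3) = mex{0,0} = 1
G(4) = mex{1,1} = 0
G(5) = mex{0,0} = 1
G(6) = mex{1,1} = 0
G(7) = mex{0,0} = 1
G(8) = mex{1,1} = 0
G(9) = mex{0,0} = 1
G(10) = mex{1,1} = 0
G(11) = mex{0,0} = 1
G(12) = mex{1,1} = 0
G(13) = mex{0,0} = 1
G(14) = mex{1,1} = 0
G(15) = mex{0,0} = 1
G(16) = mex{1,1} = 0
G(17) = mex{0,0} = 1
G(18) = mex{1,1} = 0
P-positions are exactly the n with G(n) = 0.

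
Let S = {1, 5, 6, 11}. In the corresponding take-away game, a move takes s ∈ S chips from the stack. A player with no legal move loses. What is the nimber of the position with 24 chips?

n :  0  1  2  3  4  5  6  7  8  9 10 11 12 13 14 15 16 17 18 19 20 21 22 23 24
G :  0  1  0  1  0  1  2  3  2  3  2  3  0  1  0  1  0  1  2  3  2  3  2  3  0

0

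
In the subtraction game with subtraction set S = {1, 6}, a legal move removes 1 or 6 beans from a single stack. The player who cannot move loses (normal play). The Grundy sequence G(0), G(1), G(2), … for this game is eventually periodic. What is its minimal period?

n :  0  1  2  3  4  5  6  7  8  9 10 11 12 13 14 15
G :  0  1  0  1  0  1  2  0  1  0  1  0  1  2  0  1
G(n+7) = G(n) holds for n = 0,…,5 (a full window of length max(S) = 6), so the sequence is purely periodic with period 7.

7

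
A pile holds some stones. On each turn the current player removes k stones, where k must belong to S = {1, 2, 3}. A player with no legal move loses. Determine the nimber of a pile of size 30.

2

G(0) = 0
G(1) = mex{0} = 1
G(2) = mex{1,0} = 2
G(3) = mex{2,1,0} = 3
G(4) = mex{3,2,1} = 0
G(5) = mex{0,3,2} = 1
G(6) = mex{1,0,3} = 2
G(7) = mex{2,1,0} = 3
G(8) = mex{3,2,1} = 0
G(9) = mex{0,3,2} = 1
G(10) = mex{1,0,3} = 2
G(11) = mex{2,1,0} = 3
G(12) = mex{3,2,1} = 0
G(13) = mex{0,3,2} = 1
G(14) = mex{1,0,3} = 2
G(15) = mex{2,1,0} = 3
G(16) = mex{3,2,1} = 0
G(17) = mex{0,3,2} = 1
G(18) = mex{1,0,3} = 2
G(19) = mex{2,1,0} = 3
G(20) = mex{3,2,1} = 0
G(21) = mex{0,3,2} = 1
G(22) = mex{1,0,3} = 2
G(23) = mex{2,1,0} = 3
G(24) = mex{3,2,1} = 0
G(25) = mex{0,3,2} = 1
G(26) = mex{1,0,3} = 2
G(27) = mex{2,1,0} = 3
G(28) = mex{3,2,1} = 0
G(29) = mex{0,3,2} = 1
G(30) = mex{1,0,3} = 2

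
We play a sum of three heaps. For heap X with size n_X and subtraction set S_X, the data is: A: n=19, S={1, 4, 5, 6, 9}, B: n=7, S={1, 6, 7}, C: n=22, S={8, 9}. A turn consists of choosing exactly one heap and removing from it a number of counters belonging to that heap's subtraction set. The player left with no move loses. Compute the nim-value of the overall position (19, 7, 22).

6

Heap A, S = {1, 4, 5, 6, 9}:
G(0) = 0
G(1) = mex{0} = 1
G(2) = mex{1} = 0
G(3) = mex{0} = 1
G(4) = mex{1,0} = 2
G(5) = mex{2,1,0} = 3
G(6) = mex{3,0,1,0} = 2
G(7) = mex{2,1,0,1} = 3
G(8) = mex{3,2,1,0} = 4
G(9) = mex{4,3,2,1,0} = 5
G(10) = mex{5,2,3,2,1} = 0
G(11) = mex{0,3,2,3,0} = 1
G(12) = mex{1,4,3,2,1} = 0
G(13) = mex{0,5,4,3,2} = 1
G(14) = mex{1,0,5,4,3} = 2
G(15) = mex{2,1,0,5,2} = 3
G(16) = mex{3,0,1,0,3} = 2
G(17) = mex{2,1,0,1,4} = 3
G(18) = mex{3,2,1,0,5} = 4
G(19) = mex{4,3,2,1,0} = 5
G_A(19) = 5.
Heap B, S = {1, 6, 7}:
n : 0 1 2 3 4 5 6 7
G : 0 1 0 1 0 1 2 3
G_B(7) = 3.
Heap C, S = {8, 9}:
G(0) = 0
G(1) = mex{} = 0
G(2) = mex{} = 0
G(3) = mex{} = 0
G(4) = mex{} = 0
G(5) = mex{} = 0
G(6) = mex{} = 0
G(7) = mex{} = 0
G(8) = mex{0} = 1
G(9) = mex{0,0} = 1
G(10) = mex{0,0} = 1
G(11) = mex{0,0} = 1
G(12) = mex{0,0} = 1
G(13) = mex{0,0} = 1
G(14) = mex{0,0} = 1
G(15) = mex{0,0} = 1
G(16) = mex{1,0} = 2
G(17) = mex{1,1} = 0
G(18) = mex{1,1} = 0
G(19) = mex{1,1} = 0
G(20) = mex{1,1} = 0
G(21) = mex{1,1} = 0
G(22) = mex{1,1} = 0
G_C(22) = 0.
Combined Grundy value = 5 ⊕ 3 ⊕ 0 = 6.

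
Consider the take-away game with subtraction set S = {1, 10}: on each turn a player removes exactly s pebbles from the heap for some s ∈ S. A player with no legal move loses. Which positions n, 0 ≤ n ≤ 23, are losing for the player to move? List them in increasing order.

0, 2, 4, 6, 8, 11, 13, 15, 17, 19, 22

G(0) = 0
G(1) = mex{0} = 1
G(2) = mex{1} = 0
G(3) = mex{0} = 1
G(4) = mex{1} = 0
G(5) = mex{0} = 1
G(6) = mex{1} = 0
G(7) = mex{0} = 1
G(8) = mex{1} = 0
G(9) = mex{0} = 1
G(10) = mex{1,0} = 2
G(11) = mex{2,1} = 0
G(12) = mex{0,0} = 1
G(13) = mex{1,1} = 0
G(14) = mex{0,0} = 1
G(15) = mex{1,1} = 0
G(16) = mex{0,0} = 1
G(17) = mex{1,1} = 0
G(18) = mex{0,0} = 1
G(19) = mex{1,1} = 0
G(20) = mex{0,2} = 1
G(21) = mex{1,0} = 2
G(22) = mex{2,1} = 0
G(23) = mex{0,0} = 1
P-positions are exactly the n with G(n) = 0.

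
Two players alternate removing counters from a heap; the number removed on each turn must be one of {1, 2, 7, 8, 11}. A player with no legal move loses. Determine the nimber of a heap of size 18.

G(0) = 0
G(1) = mex{0} = 1
G(2) = mex{1,0} = 2
G(3) = mex{2,1} = 0
G(4) = mex{0,2} = 1
G(5) = mex{1,0} = 2
G(6) = mex{2,1} = 0
G(7) = mex{0,2,0} = 1
G(8) = mex{1,0,1,0} = 2
G(9) = mex{2,1,2,1} = 0
G(10) = mex{0,2,0,2} = 1
G(11) = mex{1,0,1,0,0} = 2
G(12) = mex{2,1,2,1,1} = 0
G(13) = mex{0,2,0,2,2} = 1
G(14) = mex{1,0,1,0,0} = 2
G(15) = mex{2,1,2,1,1} = 0
G(16) = mex{0,2,0,2,2} = 1
G(17) = mex{1,0,1,0,0} = 2
G(18) = mex{2,1,2,1,1} = 0

0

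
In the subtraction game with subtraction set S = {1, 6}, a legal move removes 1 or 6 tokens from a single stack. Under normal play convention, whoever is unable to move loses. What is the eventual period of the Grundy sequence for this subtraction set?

G(0) = 0
G(1) = mex{0} = 1
G(2) = mex{1} = 0
G(3) = mex{0} = 1
G(4) = mex{1} = 0
G(5) = mex{0} = 1
G(6) = mex{1,0} = 2
G(7) = mex{2,1} = 0
G(8) = mex{0,0} = 1
G(9) = mex{1,1} = 0
G(10) = mex{0,0} = 1
G(11) = mex{1,1} = 0
G(12) = mex{0,2} = 1
G(13) = mex{1,0} = 2
G(14) = mex{2,1} = 0
G(15) = mex{0,0} = 1
G(n+7) = G(n) holds for n = 0,…,5 (a full window of length max(S) = 6), so the sequence is purely periodic with period 7.

7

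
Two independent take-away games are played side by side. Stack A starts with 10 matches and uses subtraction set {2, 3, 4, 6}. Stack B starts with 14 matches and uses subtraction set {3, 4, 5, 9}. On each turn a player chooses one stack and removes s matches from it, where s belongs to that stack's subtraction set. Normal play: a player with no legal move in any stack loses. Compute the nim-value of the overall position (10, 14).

1

Stack A, S = {2, 3, 4, 6}:
n :  0  1  2  3  4  5  6  7  8  9 10
G :  0  0  1  1  2  2  3  3  0  0  1
G_A(10) = 1.
Stack B, S = {3, 4, 5, 9}:
n :  0  1  2  3  4  5  6  7  8  9 10 11 12 13 14
G :  0  0  0  1  1  1  2  2  0  3  3  1  4  2  0
G_B(14) = 0.
Combined Grundy value = 1 ⊕ 0 = 1.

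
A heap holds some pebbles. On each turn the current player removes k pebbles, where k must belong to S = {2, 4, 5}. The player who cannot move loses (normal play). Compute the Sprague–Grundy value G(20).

3

G(0) = 0
G(1) = mex{} = 0
G(2) = mex{0} = 1
G(3) = mex{0} = 1
G(4) = mex{1,0} = 2
G(5) = mex{1,0,0} = 2
G(6) = mex{2,1,0} = 3
G(7) = mex{2,1,1} = 0
G(8) = mex{3,2,1} = 0
G(9) = mex{0,2,2} = 1
G(10) = mex{0,3,2} = 1
G(11) = mex{1,0,3} = 2
G(12) = mex{1,0,0} = 2
G(13) = mex{2,1,0} = 3
G(14) = mex{2,1,1} = 0
G(15) = mex{3,2,1} = 0
G(16) = mex{0,2,2} = 1
G(17) = mex{0,3,2} = 1
G(18) = mex{1,0,3} = 2
G(19) = mex{1,0,0} = 2
G(20) = mex{2,1,0} = 3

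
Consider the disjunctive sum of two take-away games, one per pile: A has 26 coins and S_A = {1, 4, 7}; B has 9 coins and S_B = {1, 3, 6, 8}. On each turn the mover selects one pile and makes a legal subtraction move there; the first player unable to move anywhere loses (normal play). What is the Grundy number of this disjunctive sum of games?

0

Pile A, S = {1, 4, 7}:
n :  0  1  2  3  4  5  6  7  8  9 10 11 12 13 14 15 16 17 18 19 20 21 22 23 24 25 26
G :  0  1  0  1  2  0  1  2  0  1  0  1  2  0  1  2  0  1  0  1  2  0  1  2  0  1  0
G_A(26) = 0.
Pile B, S = {1, 3, 6, 8}:
G(0) = 0
G(1) = mex{0} = 1
G(2) = mex{1} = 0
G(3) = mex{0,0} = 1
G(4) = mex{1,1} = 0
G(5) = mex{0,0} = 1
G(6) = mex{1,1,0} = 2
G(7) = mex{2,0,1} = 3
G(8) = mex{3,1,0,0} = 2
G(9) = mex{2,2,1,1} = 0
G_B(9) = 0.
Combined Grundy value = 0 ⊕ 0 = 0.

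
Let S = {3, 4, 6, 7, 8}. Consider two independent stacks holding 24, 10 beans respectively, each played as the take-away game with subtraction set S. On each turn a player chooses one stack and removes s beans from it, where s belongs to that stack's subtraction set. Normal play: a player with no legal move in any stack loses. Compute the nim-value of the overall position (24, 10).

All stacks use S = {3, 4, 6, 7, 8}:
n :  0  1  2  3  4  5  6  7  8  9 10 11 12 13 14 15 16 17 18 19 20 21 22 23 24
G :  0  0  0  1  1  1  2  2  2  3  3  0  0  0  1  1  1  2  2  2  3  3  0  0  0
Stack A: G(24) = 0.
Stack B: G(10) = 3.
Combined Grundy value = 0 ⊕ 3 = 3.

3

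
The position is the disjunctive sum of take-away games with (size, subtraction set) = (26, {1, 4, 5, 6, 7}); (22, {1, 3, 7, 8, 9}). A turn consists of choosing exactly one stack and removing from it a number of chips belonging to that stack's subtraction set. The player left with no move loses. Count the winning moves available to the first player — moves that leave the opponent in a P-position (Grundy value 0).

Stack A, S = {1, 4, 5, 6, 7}:
n :  0  1  2  3  4  5  6  7  8  9 10 11 12 13 14 15 16 17 18 19 20 21 22 23 24 25 26
G :  0  1  0  1  2  3  2  3  4  5  0  1  0  1  2  3  2  3  4  5  0  1  0  1  2  3  2
G_A(26) = 2.
Stack B, S = {1, 3, 7, 8, 9}:
n :  0  1  2  3  4  5  6  7  8  9 10 11 12 13 14 15 16 17 18 19 20 21 22
G :  0  1  0  1  0  1  0  1  2  3  2  3  2  3  2  3  0  1  0  1  0  1  0
G_B(22) = 0.
Combined Grundy value = 2 ⊕ 0 = 2.
A winning move leaves total XOR = 0, i.e. changes one component's Grundy value g to g ⊕ X where X is the current total.
Stack A: need g' = 2⊕2 = 0. Options: 26−1→G=3, 26−4→G=0, 26−5→G=1, 26−6→G=0, 26−7→G=5. Hits: 2.
Stack B: need g' = 0⊕2 = 2. Options: 22−1→G=1, 22−3→G=1, 22−7→G=3, 22−8→G=2, 22−9→G=3. Hits: 1.

3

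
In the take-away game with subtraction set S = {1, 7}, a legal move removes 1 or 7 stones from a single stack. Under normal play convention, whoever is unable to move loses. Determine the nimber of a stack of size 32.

0

n :  0  1  2  3  4  5  6  7  8  9 10 11 12 13 14 15 16 17 18 19 20 21 22 23 24 25 26 27 28 29 30 31 32
G :  0  1  0  1  0  1  0  1  0  1  0  1  0  1  0  1  0  1  0  1  0  1  0  1  0  1  0  1  0  1  0  1  0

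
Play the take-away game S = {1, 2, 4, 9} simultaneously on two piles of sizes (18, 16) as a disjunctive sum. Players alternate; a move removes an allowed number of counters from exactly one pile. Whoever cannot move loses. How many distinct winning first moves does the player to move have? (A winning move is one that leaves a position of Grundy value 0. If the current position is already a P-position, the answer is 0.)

4

All piles use S = {1, 2, 4, 9}:
G(0) = 0
G(1) = mex{0} = 1
G(2) = mex{1,0} = 2
G(3) = mex{2,1} = 0
G(4) = mex{0,2,0} = 1
G(5) = mex{1,0,1} = 2
G(6) = mex{2,1,2} = 0
G(7) = mex{0,2,0} = 1
G(8) = mex{1,0,1} = 2
G(9) = mex{2,1,2,0} = 3
G(10) = mex{3,2,0,1} = 4
G(11) = mex{4,3,1,2} = 0
G(12) = mex{0,4,2,0} = 1
G(13) = mex{1,0,3,1} = 2
G(14) = mex{2,1,4,2} = 0
G(15) = mex{0,2,0,0} = 1
G(16) = mex{1,0,1,1} = 2
G(17) = mex{2,1,2,2} = 0
G(18) = mex{0,2,0,3} = 1
Pile A: G(18) = 1.
Pile B: G(16) = 2.
Combined Grundy value = 1 ⊕ 2 = 3.
A winning move leaves total XOR = 0, i.e. changes one component's Grundy value g to g ⊕ X where X is the current total.
Pile A: need g' = 1⊕3 = 2. Options: 18−1→G=0, 18−2→G=2, 18−4→G=0, 18−9→G=3. Hits: 1.
Pile B: need g' = 2⊕3 = 1. Options: 16−1→G=1, 16−2→G=0, 16−4→G=1, 16−9→G=1. Hits: 3.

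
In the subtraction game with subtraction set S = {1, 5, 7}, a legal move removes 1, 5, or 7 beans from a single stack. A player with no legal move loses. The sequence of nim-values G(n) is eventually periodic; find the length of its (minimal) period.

G(0) = 0
G(1) = mex{0} = 1
G(2) = mex{1} = 0
G(3) = mex{0} = 1
G(4) = mex{1} = 0
G(5) = mex{0,0} = 1
G(6) = mex{1,1} = 0
G(7) = mex{0,0,0} = 1
G(8) = mex{1,1,1} = 0
G(9) = mex{0,0,0} = 1
G(10) = mex{1,1,1} = 0
G(11) = mex{0,0,0} = 1
G(12) = mex{1,1,1} = 0
G(13) = mex{0,0,0} = 1
G(14) = mex{1,1,1} = 0
G(n+2) = G(n) holds for n = 0,…,6 (a full window of length max(S) = 7), so the sequence is purely periodic with period 2.

2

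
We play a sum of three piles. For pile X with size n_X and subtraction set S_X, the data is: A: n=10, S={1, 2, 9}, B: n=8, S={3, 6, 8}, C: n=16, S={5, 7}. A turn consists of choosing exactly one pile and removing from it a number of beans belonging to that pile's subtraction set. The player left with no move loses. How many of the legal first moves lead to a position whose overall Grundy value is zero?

Pile A, S = {1, 2, 9}:
n :  0  1  2  3  4  5  6  7  8  9 10
G :  0  1  2  0  1  2  0  1  2  3  0
G_A(10) = 0.
Pile B, S = {3, 6, 8}:
G(0) = 0
G(1) = mex{} = 0
G(2) = mex{} = 0
G(3) = mex{0} = 1
G(4) = mex{0} = 1
G(5) = mex{0} = 1
G(6) = mex{1,0} = 2
G(7) = mex{1,0} = 2
G(8) = mex{1,0,0} = 2
G_B(8) = 2.
Pile C, S = {5, 7}:
n :  0  1  2  3  4  5  6  7  8  9 10 11 12 13 14 15 16
G :  0  0  0  0  0  1  1  1  1  1  2  2  0  0  0  0  0
G_C(16) = 0.
Combined Grundy value = 0 ⊕ 2 ⊕ 0 = 2.
A winning move leaves total XOR = 0, i.e. changes one component's Grundy value g to g ⊕ X where X is the current total.
Pile A: need g' = 0⊕2 = 2. Options: 10−1→G=3, 10−2→G=2, 10−9→G=1. Hits: 1.
Pile B: need g' = 2⊕2 = 0. Options: 8−3→G=1, 8−6→G=0, 8−8→G=0. Hits: 2.
Pile C: need g' = 0⊕2 = 2. Options: 16−5→G=2, 16−7→G=1. Hits: 1.

4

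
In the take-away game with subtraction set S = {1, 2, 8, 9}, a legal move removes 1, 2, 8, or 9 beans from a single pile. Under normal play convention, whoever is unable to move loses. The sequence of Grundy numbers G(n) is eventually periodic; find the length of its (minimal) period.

10

G(0) = 0
G(1) = mex{0} = 1
G(2) = mex{1,0} = 2
G(3) = mex{2,1} = 0
G(4) = mex{0,2} = 1
G(5) = mex{1,0} = 2
G(6) = mex{2,1} = 0
G(7) = mex{0,2} = 1
G(8) = mex{1,0,0} = 2
G(9) = mex{2,1,1,0} = 3
G(10) = mex{3,2,2,1} = 0
G(11) = mex{0,3,0,2} = 1
G(12) = mex{1,0,1,0} = 2
G(13) = mex{2,1,2,1} = 0
G(14) = mex{0,2,0,2} = 1
G(15) = mex{1,0,1,0} = 2
G(16) = mex{2,1,2,1} = 0
G(17) = mex{0,2,3,2} = 1
G(18) = mex{1,0,0,3} = 2
G(19) = mex{2,1,1,0} = 3
G(20) = mex{3,2,2,1} = 0
G(21) = mex{0,3,0,2} = 1
G(n+10) = G(n) holds for n = 0,…,8 (a full window of length max(S) = 9), so the sequence is purely periodic with period 10.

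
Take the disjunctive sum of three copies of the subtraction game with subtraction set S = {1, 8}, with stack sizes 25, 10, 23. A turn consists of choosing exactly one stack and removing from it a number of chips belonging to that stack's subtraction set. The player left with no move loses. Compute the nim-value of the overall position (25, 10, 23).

1

All stacks use S = {1, 8}:
G(0) = 0
G(1) = mex{0} = 1
G(2) = mex{1} = 0
G(3) = mex{0} = 1
G(4) = mex{1} = 0
G(5) = mex{0} = 1
G(6) = mex{1} = 0
G(7) = mex{0} = 1
G(8) = mex{1,0} = 2
G(9) = mex{2,1} = 0
G(10) = mex{0,0} = 1
G(11) = mex{1,1} = 0
G(12) = mex{0,0} = 1
G(13) = mex{1,1} = 0
G(14) = mex{0,0} = 1
G(15) = mex{1,1} = 0
G(16) = mex{0,2} = 1
G(17) = mex{1,0} = 2
G(18) = mex{2,1} = 0
G(19) = mex{0,0} = 1
G(20) = mex{1,1} = 0
G(21) = mex{0,0} = 1
G(22) = mex{1,1} = 0
G(23) = mex{0,0} = 1
G(24) = mex{1,1} = 0
G(25) = mex{0,2} = 1
Stack A: G(25) = 1.
Stack B: G(10) = 1.
Stack C: G(23) = 1.
Combined Grundy value = 1 ⊕ 1 ⊕ 1 = 1.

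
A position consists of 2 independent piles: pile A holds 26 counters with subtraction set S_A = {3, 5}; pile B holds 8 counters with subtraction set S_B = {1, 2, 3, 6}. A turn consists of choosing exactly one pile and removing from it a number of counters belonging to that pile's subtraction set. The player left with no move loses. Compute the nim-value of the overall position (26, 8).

0

Pile A, S = {3, 5}:
n :  0  1  2  3  4  5  6  7  8  9 10 11 12 13 14 15 16 17 18 19 20 21 22 23 24 25 26
G :  0  0  0  1  1  1  2  2  0  0  0  1  1  1  2  2  0  0  0  1  1  1  2  2  0  0  0
G_A(26) = 0.
Pile B, S = {1, 2, 3, 6}:
n : 0 1 2 3 4 5 6 7 8
G : 0 1 2 3 0 1 2 3 0
G_B(8) = 0.
Combined Grundy value = 0 ⊕ 0 = 0.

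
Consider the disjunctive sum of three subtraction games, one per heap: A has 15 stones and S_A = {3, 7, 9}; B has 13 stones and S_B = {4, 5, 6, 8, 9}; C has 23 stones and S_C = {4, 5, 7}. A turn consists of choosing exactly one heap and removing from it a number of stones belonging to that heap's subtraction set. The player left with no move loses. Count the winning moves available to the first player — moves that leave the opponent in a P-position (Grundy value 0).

Heap A, S = {3, 7, 9}:
n :  0  1  2  3  4  5  6  7  8  9 10 11 12 13 14 15
G :  0  0  0  1  1  1  0  2  2  1  3  3  0  2  0  1
G_A(15) = 1.
Heap B, S = {4, 5, 6, 8, 9}:
G(0) = 0
G(1) = mex{} = 0
G(2) = mex{} = 0
G(3) = mex{} = 0
G(4) = mex{0} = 1
G(5) = mex{0,0} = 1
G(6) = mex{0,0,0} = 1
G(7) = mex{0,0,0} = 1
G(8) = mex{1,0,0,0} = 2
G(9) = mex{1,1,0,0,0} = 2
G(10) = mex{1,1,1,0,0} = 2
G(11) = mex{1,1,1,0,0} = 2
G(12) = mex{2,1,1,1,0} = 3
G(13) = mex{2,2,1,1,1} = 0
G_B(13) = 0.
Heap C, S = {4, 5, 7}:
G(0) = 0
G(1) = mex{} = 0
G(2) = mex{} = 0
G(3) = mex{} = 0
G(4) = mex{0} = 1
G(5) = mex{0,0} = 1
G(6) = mex{0,0} = 1
G(7) = mex{0,0,0} = 1
G(8) = mex{1,0,0} = 2
G(9) = mex{1,1,0} = 2
G(10) = mex{1,1,0} = 2
G(11) = mex{1,1,1} = 0
G(12) = mex{2,1,1} = 0
G(13) = mex{2,2,1} = 0
G(14) = mex{2,2,1} = 0
G(15) = mex{0,2,2} = 1
G(16) = mex{0,0,2} = 1
G(17) = mex{0,0,2} = 1
G(18) = mex{0,0,0} = 1
G(19) = mex{1,0,0} = 2
G(20) = mex{1,1,0} = 2
G(21) = mex{1,1,0} = 2
G(22) = mex{1,1,1} = 0
G(23) = mex{2,1,1} = 0
G_C(23) = 0.
Combined Grundy value = 1 ⊕ 0 ⊕ 0 = 1.
A winning move leaves total XOR = 0, i.e. changes one component's Grundy value g to g ⊕ X where X is the current total.
Heap A: need g' = 1⊕1 = 0. Options: 15−3→G=0, 15−7→G=2, 15−9→G=0. Hits: 2.
Heap B: need g' = 0⊕1 = 1. Options: 13−4→G=2, 13−5→G=2, 13−6→G=1, 13−8→G=1, 13−9→G=1. Hits: 3.
Heap C: need g' = 0⊕1 = 1. Options: 23−4→G=2, 23−5→G=1, 23−7→G=1. Hits: 2.

7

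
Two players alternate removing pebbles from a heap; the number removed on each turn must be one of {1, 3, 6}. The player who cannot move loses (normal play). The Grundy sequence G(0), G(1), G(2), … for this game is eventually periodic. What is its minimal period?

n :  0  1  2  3  4  5  6  7  8  9 10 11 12 13 14 15 16 17 18 19
G :  0  1  0  1  0  1  2  3  2  0  1  0  1  0  1  2  3  2  0  1
G(n+9) = G(n) holds for n = 0,…,5 (a full window of length max(S) = 6), so the sequence is purely periodic with period 9.

9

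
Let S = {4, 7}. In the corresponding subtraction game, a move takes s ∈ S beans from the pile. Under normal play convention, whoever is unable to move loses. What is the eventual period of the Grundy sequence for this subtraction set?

G(0) = 0
G(1) = mex{} = 0
G(2) = mex{} = 0
G(3) = mex{} = 0
G(4) = mex{0} = 1
G(5) = mex{0} = 1
G(6) = mex{0} = 1
G(7) = mex{0,0} = 1
G(8) = mex{1,0} = 2
G(9) = mex{1,0} = 2
G(10) = mex{1,0} = 2
G(11) = mex{1,1} = 0
G(12) = mex{2,1} = 0
G(13) = mex{2,1} = 0
G(14) = mex{2,1} = 0
G(15) = mex{0,2} = 1
G(16) = mex{0,2} = 1
G(17) = mex{0,2} = 1
G(18) = mex{0,0} = 1
G(19) = mex{1,0} = 2
G(20) = mex{1,0} = 2
G(21) = mex{1,0} = 2
G(22) = mex{1,1} = 0
G(23) = mex{2,1} = 0
G(n+11) = G(n) holds for n = 0,…,6 (a full window of length max(S) = 7), so the sequence is purely periodic with period 11.

11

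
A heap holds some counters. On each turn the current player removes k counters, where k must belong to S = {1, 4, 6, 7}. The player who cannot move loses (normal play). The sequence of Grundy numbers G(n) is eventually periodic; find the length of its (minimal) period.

13

n :  0  1  2  3  4  5  6  7  8  9 10 11 12 13 14 15 16 17 18 19 20 21 22 23 24 25 26 27
G :  0  1  0  1  2  0  1  2  3  2  0  1  2  0  1  0  1  2  0  1  2  3  2  0  1  2  0  1
G(n+13) = G(n) holds for n = 0,…,6 (a full window of length max(S) = 7), so the sequence is purely periodic with period 13.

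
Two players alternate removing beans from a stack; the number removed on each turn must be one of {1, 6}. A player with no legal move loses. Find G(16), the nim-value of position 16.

0

n :  0  1  2  3  4  5  6  7  8  9 10 11 12 13 14 15 16
G :  0  1  0  1  0  1  2  0  1  0  1  0  1  2  0  1  0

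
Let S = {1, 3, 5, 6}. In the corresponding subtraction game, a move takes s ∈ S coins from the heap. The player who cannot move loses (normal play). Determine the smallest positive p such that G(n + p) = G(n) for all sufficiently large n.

n :  0  1  2  3  4  5  6  7  8  9 10 11 12 13 14 15 16 17 18 19 20 21 22 23
G :  0  1  0  1  0  1  2  3  2  3  2  0  1  0  1  0  1  2  3  2  3  2  0  1
G(n+11) = G(n) holds for n = 0,…,5 (a full window of length max(S) = 6), so the sequence is purely periodic with period 11.

11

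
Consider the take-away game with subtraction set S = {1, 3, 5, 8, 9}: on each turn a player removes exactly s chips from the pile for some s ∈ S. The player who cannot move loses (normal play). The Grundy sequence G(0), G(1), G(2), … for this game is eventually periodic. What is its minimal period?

G(0) = 0
G(1) = mex{0} = 1
G(2) = mex{1} = 0
G(3) = mex{0,0} = 1
G(4) = mex{1,1} = 0
G(5) = mex{0,0,0} = 1
G(6) = mex{1,1,1} = 0
G(7) = mex{0,0,0} = 1
G(8) = mex{1,1,1,0} = 2
G(9) = mex{2,0,0,1,0} = 3
G(10) = mex{3,1,1,0,1} = 2
G(11) = mex{2,2,0,1,0} = 3
G(12) = mex{3,3,1,0,1} = 2
G(13) = mex{2,2,2,1,0} = 3
G(14) = mex{3,3,3,0,1} = 2
G(15) = mex{2,2,2,1,0} = 3
G(16) = mex{3,3,3,2,1} = 0
G(17) = mex{0,2,2,3,2} = 1
G(18) = mex{1,3,3,2,3} = 0
G(19) = mex{0,0,2,3,2} = 1
G(20) = mex{1,1,3,2,3} = 0
G(21) = mex{0,0,0,3,2} = 1
G(22) = mex{1,1,1,2,3} = 0
G(23) = mex{0,0,0,3,2} = 1
G(24) = mex{1,1,1,0,3} = 2
G(25) = mex{2,0,0,1,0} = 3
G(26) = mex{3,1,1,0,1} = 2
G(27) = mex{2,2,0,1,0} = 3
G(28) = mex{3,3,1,0,1} = 2
G(29) = mex{2,2,2,1,0} = 3
G(30) = mex{3,3,3,0,1} = 2
G(31) = mex{2,2,2,1,0} = 3
G(32) = mex{3,3,3,2,1} = 0
G(33) = mex{0,2,2,3,2} = 1
G(n+16) = G(n) holds for n = 0,…,8 (a full window of length max(S) = 9), so the sequence is purely periodic with period 16.

16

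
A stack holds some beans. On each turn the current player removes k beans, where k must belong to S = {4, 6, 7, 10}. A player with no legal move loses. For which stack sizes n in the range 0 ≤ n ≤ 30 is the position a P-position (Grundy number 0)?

0, 1, 2, 3, 14, 15, 16, 17, 28, 29, 30

n :  0  1  2  3  4  5  6  7  8  9 10 11 12 13 14 15 16 17 18 19 20 21 22 23 24 25 26 27 28 29 30
G :  0  0  0  0  1  1  1  1  2  2  2  2  3  3  0  0  0  0  1  1  1  1  2  2  2  2  3  3  0  0  0
P-positions are exactly the n with G(n) = 0.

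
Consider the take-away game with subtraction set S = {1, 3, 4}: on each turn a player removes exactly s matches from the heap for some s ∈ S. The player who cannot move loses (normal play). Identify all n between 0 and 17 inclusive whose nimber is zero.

G(0) = 0
G(1) = mex{0} = 1
G(2) = mex{1} = 0
G(3) = mex{0,0} = 1
G(4) = mex{1,1,0} = 2
G(5) = mex{2,0,1} = 3
G(6) = mex{3,1,0} = 2
G(7) = mex{2,2,1} = 0
G(8) = mex{0,3,2} = 1
G(9) = mex{1,2,3} = 0
G(10) = mex{0,0,2} = 1
G(11) = mex{1,1,0} = 2
G(12) = mex{2,0,1} = 3
G(13) = mex{3,1,0} = 2
G(14) = mex{2,2,1} = 0
G(15) = mex{0,3,2} = 1
G(16) = mex{1,2,3} = 0
G(17) = mex{0,0,2} = 1
P-positions are exactly the n with G(n) = 0.

0, 2, 7, 9, 14, 16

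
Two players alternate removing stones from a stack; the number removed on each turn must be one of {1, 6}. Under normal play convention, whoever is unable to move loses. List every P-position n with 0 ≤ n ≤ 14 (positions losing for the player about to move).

n :  0  1  2  3  4  5  6  7  8  9 10 11 12 13 14
G :  0  1  0  1  0  1  2  0  1  0  1  0  1  2  0
P-positions are exactly the n with G(n) = 0.

0, 2, 4, 7, 9, 11, 14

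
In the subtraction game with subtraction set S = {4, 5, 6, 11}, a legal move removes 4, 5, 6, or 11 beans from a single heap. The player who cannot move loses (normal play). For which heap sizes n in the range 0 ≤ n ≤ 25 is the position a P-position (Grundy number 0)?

n :  0  1  2  3  4  5  6  7  8  9 10 11 12 13 14 15 16 17 18 19 20 21 22 23 24 25
G :  0  0  0  0  1  1  1  1  2  2  0  2  3  3  1  3  4  0  0  0  0  1  1  1  1  2
P-positions are exactly the n with G(n) = 0.

0, 1, 2, 3, 10, 17, 18, 19, 20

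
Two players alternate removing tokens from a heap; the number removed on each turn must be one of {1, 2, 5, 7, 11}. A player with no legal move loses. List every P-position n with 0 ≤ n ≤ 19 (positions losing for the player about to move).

0, 3, 6, 9, 12, 15, 18

G(0) = 0
G(1) = mex{0} = 1
G(2) = mex{1,0} = 2
G(3) = mex{2,1} = 0
G(4) = mex{0,2} = 1
G(5) = mex{1,0,0} = 2
G(6) = mex{2,1,1} = 0
G(7) = mex{0,2,2,0} = 1
G(8) = mex{1,0,0,1} = 2
G(9) = mex{2,1,1,2} = 0
G(10) = mex{0,2,2,0} = 1
G(11) = mex{1,0,0,1,0} = 2
G(12) = mex{2,1,1,2,1} = 0
G(13) = mex{0,2,2,0,2} = 1
G(14) = mex{1,0,0,1,0} = 2
G(15) = mex{2,1,1,2,1} = 0
G(16) = mex{0,2,2,0,2} = 1
G(17) = mex{1,0,0,1,0} = 2
G(18) = mex{2,1,1,2,1} = 0
G(19) = mex{0,2,2,0,2} = 1
P-positions are exactly the n with G(n) = 0.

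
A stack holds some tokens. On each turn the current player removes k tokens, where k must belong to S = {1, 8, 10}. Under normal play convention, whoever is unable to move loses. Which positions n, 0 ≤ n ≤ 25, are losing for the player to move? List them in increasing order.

G(0) = 0
G(1) = mex{0} = 1
G(2) = mex{1} = 0
G(3) = mex{0} = 1
G(4) = mex{1} = 0
G(5) = mex{0} = 1
G(6) = mex{1} = 0
G(7) = mex{0} = 1
G(8) = mex{1,0} = 2
G(9) = mex{2,1} = 0
G(10) = mex{0,0,0} = 1
G(11) = mex{1,1,1} = 0
G(12) = mex{0,0,0} = 1
G(13) = mex{1,1,1} = 0
G(14) = mex{0,0,0} = 1
G(15) = mex{1,1,1} = 0
G(16) = mex{0,2,0} = 1
G(17) = mex{1,0,1} = 2
G(18) = mex{2,1,2} = 0
G(19) = mex{0,0,0} = 1
G(20) = mex{1,1,1} = 0
G(21) = mex{0,0,0} = 1
G(22) = mex{1,1,1} = 0
G(23) = mex{0,0,0} = 1
G(24) = mex{1,1,1} = 0
G(25) = mex{0,2,0} = 1
P-positions are exactly the n with G(n) = 0.

0, 2, 4, 6, 9, 11, 13, 15, 18, 20, 22, 24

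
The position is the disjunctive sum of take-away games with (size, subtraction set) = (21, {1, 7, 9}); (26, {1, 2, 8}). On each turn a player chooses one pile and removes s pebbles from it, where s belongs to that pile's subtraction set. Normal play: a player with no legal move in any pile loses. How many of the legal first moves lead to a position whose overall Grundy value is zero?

Pile A, S = {1, 7, 9}:
n :  0  1  2  3  4  5  6  7  8  9 10 11 12 13 14 15 16 17 18 19 20 21
G :  0  1  0  1  0  1  0  1  0  1  0  1  0  1  0  1  0  1  0  1  0  1
G_A(21) = 1.
Pile B, S = {1, 2, 8}:
n :  0  1  2  3  4  5  6  7  8  9 10 11 12 13 14 15 16 17 18 19 20 21 22 23 24 25 26
G :  0  1  2  0  1  2  0  1  2  0  1  2  0  1  2  0  1  2  0  1  2  0  1  2  0  1  2
G_B(26) = 2.
Combined Grundy value = 1 ⊕ 2 = 3.
A winning move leaves total XOR = 0, i.e. changes one component's Grundy value g to g ⊕ X where X is the current total.
Pile A: need g' = 1⊕3 = 2. Options: 21−1→G=0, 21−7→G=0, 21−9→G=0. Hits: 0.
Pile B: need g' = 2⊕3 = 1. Options: 26−1→G=1, 26−2→G=0, 26−8→G=0. Hits: 1.

1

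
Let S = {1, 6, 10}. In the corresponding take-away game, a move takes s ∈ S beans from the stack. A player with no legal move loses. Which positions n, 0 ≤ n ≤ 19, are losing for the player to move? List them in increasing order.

0, 2, 4, 7, 9, 11, 16, 18

G(0) = 0
G(1) = mex{0} = 1
G(2) = mex{1} = 0
G(3) = mex{0} = 1
G(4) = mex{1} = 0
G(5) = mex{0} = 1
G(6) = mex{1,0} = 2
G(7) = mex{2,1} = 0
G(8) = mex{0,0} = 1
G(9) = mex{1,1} = 0
G(10) = mex{0,0,0} = 1
G(11) = mex{1,1,1} = 0
G(12) = mex{0,2,0} = 1
G(13) = mex{1,0,1} = 2
G(14) = mex{2,1,0} = 3
G(15) = mex{3,0,1} = 2
G(16) = mex{2,1,2} = 0
G(17) = mex{0,0,0} = 1
G(18) = mex{1,1,1} = 0
G(19) = mex{0,2,0} = 1
P-positions are exactly the n with G(n) = 0.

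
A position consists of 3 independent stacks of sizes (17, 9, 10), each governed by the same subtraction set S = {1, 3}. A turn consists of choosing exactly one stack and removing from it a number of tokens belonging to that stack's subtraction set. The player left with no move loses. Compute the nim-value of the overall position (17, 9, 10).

All stacks use S = {1, 3}:
G(0) = 0
G(1) = mex{0} = 1
G(2) = mex{1} = 0
G(3) = mex{0,0} = 1
G(4) = mex{1,1} = 0
G(5) = mex{0,0} = 1
G(6) = mex{1,1} = 0
G(7) = mex{0,0} = 1
G(8) = mex{1,1} = 0
G(9) = mex{0,0} = 1
G(10) = mex{1,1} = 0
G(11) = mex{0,0} = 1
G(12) = mex{1,1} = 0
G(13) = mex{0,0} = 1
G(14) = mex{1,1} = 0
G(15) = mex{0,0} = 1
G(16) = mex{1,1} = 0
G(17) = mex{0,0} = 1
Stack A: G(17) = 1.
Stack B: G(9) = 1.
Stack C: G(10) = 0.
Combined Grundy value = 1 ⊕ 1 ⊕ 0 = 0.

0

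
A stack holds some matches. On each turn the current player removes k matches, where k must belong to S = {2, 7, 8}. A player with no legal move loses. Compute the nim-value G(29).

0

n :  0  1  2  3  4  5  6  7  8  9 10 11 12 13 14 15 16 17 18 19 20 21 22 23 24 25 26 27 28 29
G :  0  0  1  1  0  0  1  1  2  2  0  3  1  2  0  0  1  1  2  0  0  1  1  2  0  0  1  1  2  0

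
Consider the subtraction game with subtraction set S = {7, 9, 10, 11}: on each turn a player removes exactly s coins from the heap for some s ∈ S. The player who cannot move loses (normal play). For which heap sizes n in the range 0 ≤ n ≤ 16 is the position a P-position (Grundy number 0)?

n :  0  1  2  3  4  5  6  7  8  9 10 11 12 13 14 15 16
G :  0  0  0  0  0  0  0  1  1  1  1  1  1  1  2  2  2
P-positions are exactly the n with G(n) = 0.

0, 1, 2, 3, 4, 5, 6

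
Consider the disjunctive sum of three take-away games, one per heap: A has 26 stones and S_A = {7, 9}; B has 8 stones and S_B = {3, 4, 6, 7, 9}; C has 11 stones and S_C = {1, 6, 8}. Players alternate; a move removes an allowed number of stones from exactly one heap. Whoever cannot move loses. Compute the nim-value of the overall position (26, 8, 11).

Heap A, S = {7, 9}:
n :  0  1  2  3  4  5  6  7  8  9 10 11 12 13 14 15 16 17 18 19 20 21 22 23 24 25 26
G :  0  0  0  0  0  0  0  1  1  1  1  1  1  1  2  2  0  0  0  0  0  0  0  1  1  1  1
G_A(26) = 1.
Heap B, S = {3, 4, 6, 7, 9}:
G(0) = 0
G(1) = mex{} = 0
G(2) = mex{} = 0
G(3) = mex{0} = 1
G(4) = mex{0,0} = 1
G(5) = mex{0,0} = 1
G(6) = mex{1,0,0} = 2
G(7) = mex{1,1,0,0} = 2
G(8) = mex{1,1,0,0} = 2
G_B(8) = 2.
Heap C, S = {1, 6, 8}:
n :  0  1  2  3  4  5  6  7  8  9 10 11
G :  0  1  0  1  0  1  2  0  1  0  1  0
G_C(11) = 0.
Combined Grundy value = 1 ⊕ 2 ⊕ 0 = 3.

3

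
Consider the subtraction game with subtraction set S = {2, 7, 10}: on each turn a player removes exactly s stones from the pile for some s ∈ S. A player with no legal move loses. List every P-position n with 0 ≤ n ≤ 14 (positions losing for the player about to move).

n :  0  1  2  3  4  5  6  7  8  9 10 11 12 13 14
G :  0  0  1  1  0  0  1  1  2  0  3  1  2  0  3
P-positions are exactly the n with G(n) = 0.

0, 1, 4, 5, 9, 13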